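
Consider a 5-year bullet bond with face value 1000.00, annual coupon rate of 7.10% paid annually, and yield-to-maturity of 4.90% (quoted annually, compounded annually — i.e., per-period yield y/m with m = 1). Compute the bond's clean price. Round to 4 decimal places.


Answer: Price = 1095.5124

Derivation:
Coupon per period c = face * coupon_rate / m = 71.000000
Periods per year m = 1; per-period yield y/m = 0.049000
Number of cashflows N = 5
Cashflows (t years, CF_t, discount factor 1/(1+y/m)^(m*t), PV):
  t = 1.0000: CF_t = 71.000000, DF = 0.953289, PV = 67.683508
  t = 2.0000: CF_t = 71.000000, DF = 0.908760, PV = 64.521933
  t = 3.0000: CF_t = 71.000000, DF = 0.866310, PV = 61.508039
  t = 4.0000: CF_t = 71.000000, DF = 0.825844, PV = 58.634928
  t = 5.0000: CF_t = 1071.000000, DF = 0.787268, PV = 843.163950
Price P = sum_t PV_t = 1095.512359


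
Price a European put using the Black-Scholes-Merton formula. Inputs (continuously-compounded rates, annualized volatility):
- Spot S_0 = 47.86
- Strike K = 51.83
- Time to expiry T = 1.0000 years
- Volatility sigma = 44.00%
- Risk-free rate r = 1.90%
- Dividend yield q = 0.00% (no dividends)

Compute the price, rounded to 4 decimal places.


Answer: Price = 10.1721

Derivation:
d1 = (ln(S/K) + (r - q + 0.5*sigma^2) * T) / (sigma * sqrt(T)) = 0.08207034
d2 = d1 - sigma * sqrt(T) = -0.35792966
exp(-rT) = 0.98117936; exp(-qT) = 1.00000000
P = K * exp(-rT) * N(-d2) - S_0 * exp(-qT) * N(-d1)
N(-d1) = 0.46729539; N(-d2) = 0.63980202
P = 51.8300 * 0.98117936 * 0.63980202 - 47.8600 * 1.00000000 * 0.46729539 = 10.1721


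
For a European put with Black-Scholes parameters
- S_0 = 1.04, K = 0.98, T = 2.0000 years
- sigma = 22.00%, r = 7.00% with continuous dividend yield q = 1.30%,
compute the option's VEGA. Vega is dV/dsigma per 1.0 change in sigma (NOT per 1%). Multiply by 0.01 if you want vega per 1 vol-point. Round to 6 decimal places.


d1 = 0.7129674765; d2 = 0.4018404928
phi(d1) = 0.3094063416; exp(-qT) = 0.9743350896; exp(-rT) = 0.8693582354
Vega = S * exp(-qT) * phi(d1) * sqrt(T) = 1.0400 * 0.9743350896 * 0.3094063416 * 1.4142135624 = 0.443390

Answer: Vega = 0.443390


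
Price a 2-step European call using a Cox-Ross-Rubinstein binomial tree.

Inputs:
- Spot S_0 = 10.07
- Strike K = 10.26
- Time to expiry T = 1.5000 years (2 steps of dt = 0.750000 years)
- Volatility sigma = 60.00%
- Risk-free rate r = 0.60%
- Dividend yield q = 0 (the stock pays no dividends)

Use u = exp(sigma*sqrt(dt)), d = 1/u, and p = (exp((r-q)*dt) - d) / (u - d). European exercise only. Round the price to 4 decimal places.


dt = T/N = 0.750000
u = exp(sigma*sqrt(dt)) = 1.681381; d = 1/u = 0.594749
p = (exp((r-q)*dt) - d) / (u - d) = 0.377093
Discount per step: exp(-r*dt) = 0.995510
Stock lattice S(k, i) with i counting down-moves:
  k=0: S(0,0) = 10.0700
  k=1: S(1,0) = 16.9315; S(1,1) = 5.9891
  k=2: S(2,0) = 28.4683; S(2,1) = 10.0700; S(2,2) = 3.5620
Terminal payoffs V(N, i) = max(S_T - K, 0):
  V(2,0) = 18.208300; V(2,1) = 0.000000; V(2,2) = 0.000000
Backward induction: V(k, i) = exp(-r*dt) * [p * V(k+1, i) + (1-p) * V(k+1, i+1)].
  V(1,0) = exp(-r*dt) * [p*18.208300 + (1-p)*0.000000] = 6.835390
  V(1,1) = exp(-r*dt) * [p*0.000000 + (1-p)*0.000000] = 0.000000
  V(0,0) = exp(-r*dt) * [p*6.835390 + (1-p)*0.000000] = 2.566003

Answer: Price = V(0,0) = 2.5660


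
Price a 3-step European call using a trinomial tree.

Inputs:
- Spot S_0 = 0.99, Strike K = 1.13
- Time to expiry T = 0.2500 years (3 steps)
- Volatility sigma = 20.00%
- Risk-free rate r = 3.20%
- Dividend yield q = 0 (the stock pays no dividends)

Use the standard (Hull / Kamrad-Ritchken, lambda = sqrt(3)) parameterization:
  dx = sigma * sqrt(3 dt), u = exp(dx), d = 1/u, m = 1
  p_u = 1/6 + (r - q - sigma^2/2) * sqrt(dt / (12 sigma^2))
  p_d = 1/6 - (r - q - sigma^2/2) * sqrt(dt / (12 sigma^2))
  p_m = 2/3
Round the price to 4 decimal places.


Answer: Price = V(0,0) = 0.0057

Derivation:
dt = T/N = 0.083333; dx = sigma*sqrt(3*dt) = 0.100000
u = exp(dx) = 1.105171; d = 1/u = 0.904837
p_u = 0.171667, p_m = 0.666667, p_d = 0.161667
Discount per step: exp(-r*dt) = 0.997337
Stock lattice S(k, j) with j the centered position index:
  k=0: S(0,+0) = 0.9900
  k=1: S(1,-1) = 0.8958; S(1,+0) = 0.9900; S(1,+1) = 1.0941
  k=2: S(2,-2) = 0.8105; S(2,-1) = 0.8958; S(2,+0) = 0.9900; S(2,+1) = 1.0941; S(2,+2) = 1.2092
  k=3: S(3,-3) = 0.7334; S(3,-2) = 0.8105; S(3,-1) = 0.8958; S(3,+0) = 0.9900; S(3,+1) = 1.0941; S(3,+2) = 1.2092; S(3,+3) = 1.3364
Terminal payoffs V(N, j) = max(S_T - K, 0):
  V(3,-3) = 0.000000; V(3,-2) = 0.000000; V(3,-1) = 0.000000; V(3,+0) = 0.000000; V(3,+1) = 0.000000; V(3,+2) = 0.079189; V(3,+3) = 0.206360
Backward induction: V(k, j) = exp(-r*dt) * [p_u * V(k+1, j+1) + p_m * V(k+1, j) + p_d * V(k+1, j-1)]
  V(2,-2) = exp(-r*dt) * [p_u*0.000000 + p_m*0.000000 + p_d*0.000000] = 0.000000
  V(2,-1) = exp(-r*dt) * [p_u*0.000000 + p_m*0.000000 + p_d*0.000000] = 0.000000
  V(2,+0) = exp(-r*dt) * [p_u*0.000000 + p_m*0.000000 + p_d*0.000000] = 0.000000
  V(2,+1) = exp(-r*dt) * [p_u*0.079189 + p_m*0.000000 + p_d*0.000000] = 0.013558
  V(2,+2) = exp(-r*dt) * [p_u*0.206360 + p_m*0.079189 + p_d*0.000000] = 0.087983
  V(1,-1) = exp(-r*dt) * [p_u*0.000000 + p_m*0.000000 + p_d*0.000000] = 0.000000
  V(1,+0) = exp(-r*dt) * [p_u*0.013558 + p_m*0.000000 + p_d*0.000000] = 0.002321
  V(1,+1) = exp(-r*dt) * [p_u*0.087983 + p_m*0.013558 + p_d*0.000000] = 0.024078
  V(0,+0) = exp(-r*dt) * [p_u*0.024078 + p_m*0.002321 + p_d*0.000000] = 0.005666


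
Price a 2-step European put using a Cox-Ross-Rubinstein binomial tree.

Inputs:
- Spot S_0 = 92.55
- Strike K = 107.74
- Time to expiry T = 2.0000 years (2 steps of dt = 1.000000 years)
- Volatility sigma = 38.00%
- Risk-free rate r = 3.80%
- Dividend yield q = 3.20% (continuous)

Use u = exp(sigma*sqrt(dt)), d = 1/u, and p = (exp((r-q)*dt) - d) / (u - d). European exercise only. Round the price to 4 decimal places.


Answer: Price = V(0,0) = 27.3547

Derivation:
dt = T/N = 1.000000
u = exp(sigma*sqrt(dt)) = 1.462285; d = 1/u = 0.683861
p = (exp((r-q)*dt) - d) / (u - d) = 0.413858
Discount per step: exp(-r*dt) = 0.962713
Stock lattice S(k, i) with i counting down-moves:
  k=0: S(0,0) = 92.5500
  k=1: S(1,0) = 135.3344; S(1,1) = 63.2914
  k=2: S(2,0) = 197.8975; S(2,1) = 92.5500; S(2,2) = 43.2825
Terminal payoffs V(N, i) = max(K - S_T, 0):
  V(2,0) = 0.000000; V(2,1) = 15.190000; V(2,2) = 64.457472
Backward induction: V(k, i) = exp(-r*dt) * [p * V(k+1, i) + (1-p) * V(k+1, i+1)].
  V(1,0) = exp(-r*dt) * [p*0.000000 + (1-p)*15.190000] = 8.571512
  V(1,1) = exp(-r*dt) * [p*15.190000 + (1-p)*64.457472] = 42.424581
  V(0,0) = exp(-r*dt) * [p*8.571512 + (1-p)*42.424581] = 27.354736


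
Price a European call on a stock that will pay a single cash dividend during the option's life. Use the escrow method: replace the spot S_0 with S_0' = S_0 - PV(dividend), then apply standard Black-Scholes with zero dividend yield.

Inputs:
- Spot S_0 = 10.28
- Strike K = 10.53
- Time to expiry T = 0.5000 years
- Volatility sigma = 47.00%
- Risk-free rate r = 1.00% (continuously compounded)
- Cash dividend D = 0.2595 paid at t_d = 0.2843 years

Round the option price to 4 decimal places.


PV(D) = D * exp(-r * t_d) = 0.2595 * 0.99716104 = 0.25876329
S_0' = S_0 - PV(D) = 10.2800 - 0.25876329 = 10.02123671
d1 = (ln(S_0'/K) + (r + sigma^2/2)*T) / (sigma*sqrt(T)) = 0.03220551
d2 = d1 - sigma*sqrt(T) = -0.30013467
exp(-rT) = 0.99501248
N(d1) = 0.51284592; N(d2) = 0.38203722
C = S_0' * N(d1) - K * exp(-rT) * N(d2) = 10.02123671 * 0.51284592 - 10.5300 * 0.99501248 * 0.38203722 = 1.1366

Answer: Price = 1.1366


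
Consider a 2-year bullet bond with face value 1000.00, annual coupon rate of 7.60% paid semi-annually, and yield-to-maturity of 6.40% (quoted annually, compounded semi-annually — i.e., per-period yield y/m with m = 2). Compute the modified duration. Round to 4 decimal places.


Answer: Modified duration = 1.8354

Derivation:
Coupon per period c = face * coupon_rate / m = 38.000000
Periods per year m = 2; per-period yield y/m = 0.032000
Number of cashflows N = 4
Cashflows (t years, CF_t, discount factor 1/(1+y/m)^(m*t), PV):
  t = 0.5000: CF_t = 38.000000, DF = 0.968992, PV = 36.821705
  t = 1.0000: CF_t = 38.000000, DF = 0.938946, PV = 35.679947
  t = 1.5000: CF_t = 38.000000, DF = 0.909831, PV = 34.573592
  t = 2.0000: CF_t = 1038.000000, DF = 0.881620, PV = 915.121090
Price P = sum_t PV_t = 1022.196335
First compute Macaulay numerator sum_t t * PV_t:
  t * PV_t at t = 0.5000: 18.410853
  t * PV_t at t = 1.0000: 35.679947
  t * PV_t at t = 1.5000: 51.860388
  t * PV_t at t = 2.0000: 1830.242180
Macaulay duration D = 1936.193368 / 1022.196335 = 1.894150
Modified duration = D / (1 + y/m) = 1.894150 / (1 + 0.032000) = 1.835417


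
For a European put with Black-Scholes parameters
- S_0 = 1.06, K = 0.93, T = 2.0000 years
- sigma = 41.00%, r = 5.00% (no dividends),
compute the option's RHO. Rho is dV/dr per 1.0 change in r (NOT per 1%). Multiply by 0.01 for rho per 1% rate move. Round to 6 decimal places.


Answer: Rho = -0.768990

Derivation:
d1 = 0.6880314564; d2 = 0.1082038958
phi(d1) = 0.3148584281; exp(-qT) = 1.0000000000; exp(-rT) = 0.9048374180
N(-d2) = 0.4569169773
Rho = -K*T*exp(-rT)*N(-d2) = -0.9300 * 2.0000 * 0.9048374180 * 0.4569169773 = -0.768990


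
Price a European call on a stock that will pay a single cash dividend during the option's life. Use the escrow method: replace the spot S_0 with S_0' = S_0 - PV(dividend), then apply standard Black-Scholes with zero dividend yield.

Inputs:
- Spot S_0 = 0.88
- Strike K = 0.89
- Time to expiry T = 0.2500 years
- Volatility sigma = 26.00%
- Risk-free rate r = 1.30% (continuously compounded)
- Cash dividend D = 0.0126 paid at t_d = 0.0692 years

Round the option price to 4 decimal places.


PV(D) = D * exp(-r * t_d) = 0.0126 * 0.99910080 = 0.01258867
S_0' = S_0 - PV(D) = 0.8800 - 0.01258867 = 0.86741133
d1 = (ln(S_0'/K) + (r + sigma^2/2)*T) / (sigma*sqrt(T)) = -0.10775515
d2 = d1 - sigma*sqrt(T) = -0.23775515
exp(-rT) = 0.99675528
N(d1) = 0.45709496; N(d2) = 0.40603550
C = S_0' * N(d1) - K * exp(-rT) * N(d2) = 0.86741133 * 0.45709496 - 0.8900 * 0.99675528 * 0.40603550 = 0.0363

Answer: Price = 0.0363


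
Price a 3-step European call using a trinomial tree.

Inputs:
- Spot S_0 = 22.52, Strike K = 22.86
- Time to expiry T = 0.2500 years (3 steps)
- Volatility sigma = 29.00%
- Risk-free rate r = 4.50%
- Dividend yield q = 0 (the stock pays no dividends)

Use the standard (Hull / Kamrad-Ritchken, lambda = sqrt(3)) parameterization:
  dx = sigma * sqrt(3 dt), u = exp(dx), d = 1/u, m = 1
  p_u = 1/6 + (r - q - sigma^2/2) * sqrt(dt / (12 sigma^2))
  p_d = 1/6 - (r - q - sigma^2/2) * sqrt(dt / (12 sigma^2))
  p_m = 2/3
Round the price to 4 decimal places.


dt = T/N = 0.083333; dx = sigma*sqrt(3*dt) = 0.145000
u = exp(dx) = 1.156040; d = 1/u = 0.865022
p_u = 0.167514, p_m = 0.666667, p_d = 0.165819
Discount per step: exp(-r*dt) = 0.996257
Stock lattice S(k, j) with j the centered position index:
  k=0: S(0,+0) = 22.5200
  k=1: S(1,-1) = 19.4803; S(1,+0) = 22.5200; S(1,+1) = 26.0340
  k=2: S(2,-2) = 16.8509; S(2,-1) = 19.4803; S(2,+0) = 22.5200; S(2,+1) = 26.0340; S(2,+2) = 30.0963
  k=3: S(3,-3) = 14.5764; S(3,-2) = 16.8509; S(3,-1) = 19.4803; S(3,+0) = 22.5200; S(3,+1) = 26.0340; S(3,+2) = 30.0963; S(3,+3) = 34.7926
Terminal payoffs V(N, j) = max(S_T - K, 0):
  V(3,-3) = 0.000000; V(3,-2) = 0.000000; V(3,-1) = 0.000000; V(3,+0) = 0.000000; V(3,+1) = 3.174011; V(3,+2) = 7.236347; V(3,+3) = 11.932568
Backward induction: V(k, j) = exp(-r*dt) * [p_u * V(k+1, j+1) + p_m * V(k+1, j) + p_d * V(k+1, j-1)]
  V(2,-2) = exp(-r*dt) * [p_u*0.000000 + p_m*0.000000 + p_d*0.000000] = 0.000000
  V(2,-1) = exp(-r*dt) * [p_u*0.000000 + p_m*0.000000 + p_d*0.000000] = 0.000000
  V(2,+0) = exp(-r*dt) * [p_u*3.174011 + p_m*0.000000 + p_d*0.000000] = 0.529702
  V(2,+1) = exp(-r*dt) * [p_u*7.236347 + p_m*3.174011 + p_d*0.000000] = 3.315742
  V(2,+2) = exp(-r*dt) * [p_u*11.932568 + p_m*7.236347 + p_d*3.174011] = 7.321910
  V(1,-1) = exp(-r*dt) * [p_u*0.529702 + p_m*0.000000 + p_d*0.000000] = 0.088401
  V(1,+0) = exp(-r*dt) * [p_u*3.315742 + p_m*0.529702 + p_d*0.000000] = 0.905169
  V(1,+1) = exp(-r*dt) * [p_u*7.321910 + p_m*3.315742 + p_d*0.529702] = 3.511661
  V(0,+0) = exp(-r*dt) * [p_u*3.511661 + p_m*0.905169 + p_d*0.088401] = 1.201843

Answer: Price = V(0,0) = 1.2018


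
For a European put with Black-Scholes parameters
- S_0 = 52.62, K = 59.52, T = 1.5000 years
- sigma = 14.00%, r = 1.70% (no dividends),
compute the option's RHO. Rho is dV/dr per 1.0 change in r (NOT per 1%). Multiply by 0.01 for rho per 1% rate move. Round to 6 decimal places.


d1 = -0.4841598142; d2 = -0.6556240962
phi(d1) = 0.3548202712; exp(-qT) = 1.0000000000; exp(-rT) = 0.9748223790
N(-d2) = 0.7439669912
Rho = -K*T*exp(-rT)*N(-d2) = -59.5200 * 1.5000 * 0.9748223790 * 0.7439669912 = -64.749041

Answer: Rho = -64.749041


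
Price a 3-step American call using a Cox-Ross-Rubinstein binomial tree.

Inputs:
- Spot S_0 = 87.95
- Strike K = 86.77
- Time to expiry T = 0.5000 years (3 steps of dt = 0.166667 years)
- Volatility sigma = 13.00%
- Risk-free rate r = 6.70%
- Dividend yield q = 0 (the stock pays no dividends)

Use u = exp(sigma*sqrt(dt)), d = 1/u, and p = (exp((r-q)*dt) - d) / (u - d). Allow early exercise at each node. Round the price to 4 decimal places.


Answer: Price = V(0,0) = 5.7695

Derivation:
dt = T/N = 0.166667
u = exp(sigma*sqrt(dt)) = 1.054506; d = 1/u = 0.948311
p = (exp((r-q)*dt) - d) / (u - d) = 0.592477
Discount per step: exp(-r*dt) = 0.988895
Stock lattice S(k, i) with i counting down-moves:
  k=0: S(0,0) = 87.9500
  k=1: S(1,0) = 92.7438; S(1,1) = 83.4040
  k=2: S(2,0) = 97.7989; S(2,1) = 87.9500; S(2,2) = 79.0930
  k=3: S(3,0) = 103.1295; S(3,1) = 92.7438; S(3,2) = 83.4040; S(3,3) = 75.0048
Terminal payoffs V(N, i) = max(S_T - K, 0):
  V(3,0) = 16.359482; V(3,1) = 5.973790; V(3,2) = 0.000000; V(3,3) = 0.000000
Backward induction: V(k, i) = exp(-r*dt) * [p * V(k+1, i) + (1-p) * V(k+1, i+1)]; then take max(V_cont, immediate exercise) for American.
  V(2,0) = exp(-r*dt) * [p*16.359482 + (1-p)*5.973790] = 11.992412; exercise = 11.028870; V(2,0) = max -> 11.992412
  V(2,1) = exp(-r*dt) * [p*5.973790 + (1-p)*0.000000] = 3.500033; exercise = 1.180000; V(2,1) = max -> 3.500033
  V(2,2) = exp(-r*dt) * [p*0.000000 + (1-p)*0.000000] = 0.000000; exercise = 0.000000; V(2,2) = max -> 0.000000
  V(1,0) = exp(-r*dt) * [p*11.992412 + (1-p)*3.500033] = 8.436837; exercise = 5.973790; V(1,0) = max -> 8.436837
  V(1,1) = exp(-r*dt) * [p*3.500033 + (1-p)*0.000000] = 2.050663; exercise = 0.000000; V(1,1) = max -> 2.050663
  V(0,0) = exp(-r*dt) * [p*8.436837 + (1-p)*2.050663] = 5.769539; exercise = 1.180000; V(0,0) = max -> 5.769539


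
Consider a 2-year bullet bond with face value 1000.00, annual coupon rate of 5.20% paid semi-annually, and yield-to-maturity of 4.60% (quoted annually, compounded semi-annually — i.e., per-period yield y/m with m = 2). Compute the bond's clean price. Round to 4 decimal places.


Answer: Price = 1011.3405

Derivation:
Coupon per period c = face * coupon_rate / m = 26.000000
Periods per year m = 2; per-period yield y/m = 0.023000
Number of cashflows N = 4
Cashflows (t years, CF_t, discount factor 1/(1+y/m)^(m*t), PV):
  t = 0.5000: CF_t = 26.000000, DF = 0.977517, PV = 25.415445
  t = 1.0000: CF_t = 26.000000, DF = 0.955540, PV = 24.844032
  t = 1.5000: CF_t = 26.000000, DF = 0.934056, PV = 24.285466
  t = 2.0000: CF_t = 1026.000000, DF = 0.913056, PV = 936.795565
Price P = sum_t PV_t = 1011.340508


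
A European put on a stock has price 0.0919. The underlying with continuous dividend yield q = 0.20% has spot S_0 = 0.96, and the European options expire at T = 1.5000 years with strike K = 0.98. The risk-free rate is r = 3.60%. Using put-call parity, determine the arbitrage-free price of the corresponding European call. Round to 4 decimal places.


Put-call parity: C - P = S_0 * exp(-qT) - K * exp(-rT).
S_0 * exp(-qT) = 0.9600 * 0.99700450 = 0.95712432
K * exp(-rT) = 0.9800 * 0.94743211 = 0.92848346
C = P + S*exp(-qT) - K*exp(-rT)
C = 0.0919 + 0.95712432 - 0.92848346 = 0.1205

Answer: Call price = 0.1205


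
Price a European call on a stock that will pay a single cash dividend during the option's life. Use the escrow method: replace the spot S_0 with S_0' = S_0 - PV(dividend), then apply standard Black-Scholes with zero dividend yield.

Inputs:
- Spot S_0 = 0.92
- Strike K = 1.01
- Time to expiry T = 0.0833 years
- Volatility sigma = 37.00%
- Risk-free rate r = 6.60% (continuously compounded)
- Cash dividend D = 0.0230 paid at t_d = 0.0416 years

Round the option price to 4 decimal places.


PV(D) = D * exp(-r * t_d) = 0.0230 * 0.99725817 = 0.02293694
S_0' = S_0 - PV(D) = 0.9200 - 0.02293694 = 0.89706306
d1 = (ln(S_0'/K) + (r + sigma^2/2)*T) / (sigma*sqrt(T)) = -1.00553736
d2 = d1 - sigma*sqrt(T) = -1.11232580
exp(-rT) = 0.99451729
N(d1) = 0.15731908; N(d2) = 0.13299905
C = S_0' * N(d1) - K * exp(-rT) * N(d2) = 0.89706306 * 0.15731908 - 1.0100 * 0.99451729 * 0.13299905 = 0.0075

Answer: Price = 0.0075


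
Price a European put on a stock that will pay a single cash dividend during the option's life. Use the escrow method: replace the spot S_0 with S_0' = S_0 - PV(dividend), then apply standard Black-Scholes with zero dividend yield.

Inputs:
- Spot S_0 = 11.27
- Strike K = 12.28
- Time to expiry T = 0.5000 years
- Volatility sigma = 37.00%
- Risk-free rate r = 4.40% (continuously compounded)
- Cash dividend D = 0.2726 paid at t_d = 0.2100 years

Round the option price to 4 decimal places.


PV(D) = D * exp(-r * t_d) = 0.2726 * 0.99080256 = 0.27009278
S_0' = S_0 - PV(D) = 11.2700 - 0.27009278 = 10.99990722
d1 = (ln(S_0'/K) + (r + sigma^2/2)*T) / (sigma*sqrt(T)) = -0.20586395
d2 = d1 - sigma*sqrt(T) = -0.46749346
exp(-rT) = 0.97824024
N(-d1) = 0.58155141; N(-d2) = 0.67992656
P = K * exp(-rT) * N(-d2) - S_0' * N(-d1) = 12.2800 * 0.97824024 * 0.67992656 - 10.99990722 * 0.58155141 = 1.7708

Answer: Price = 1.7708


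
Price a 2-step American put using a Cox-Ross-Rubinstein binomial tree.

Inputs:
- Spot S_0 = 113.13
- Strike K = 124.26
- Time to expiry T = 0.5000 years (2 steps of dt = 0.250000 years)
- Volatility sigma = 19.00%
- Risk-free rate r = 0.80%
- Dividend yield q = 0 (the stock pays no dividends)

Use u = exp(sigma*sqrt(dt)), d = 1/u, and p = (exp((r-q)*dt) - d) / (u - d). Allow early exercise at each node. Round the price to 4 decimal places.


dt = T/N = 0.250000
u = exp(sigma*sqrt(dt)) = 1.099659; d = 1/u = 0.909373
p = (exp((r-q)*dt) - d) / (u - d) = 0.486789
Discount per step: exp(-r*dt) = 0.998002
Stock lattice S(k, i) with i counting down-moves:
  k=0: S(0,0) = 113.1300
  k=1: S(1,0) = 124.4044; S(1,1) = 102.8774
  k=2: S(2,0) = 136.8024; S(2,1) = 113.1300; S(2,2) = 93.5539
Terminal payoffs V(N, i) = max(K - S_T, 0):
  V(2,0) = 0.000000; V(2,1) = 11.130000; V(2,2) = 30.706113
Backward induction: V(k, i) = exp(-r*dt) * [p * V(k+1, i) + (1-p) * V(k+1, i+1)]; then take max(V_cont, immediate exercise) for American.
  V(1,0) = exp(-r*dt) * [p*0.000000 + (1-p)*11.130000] = 5.700627; exercise = 0.000000; V(1,0) = max -> 5.700627
  V(1,1) = exp(-r*dt) * [p*11.130000 + (1-p)*30.706113] = 21.134368; exercise = 21.382640; V(1,1) = max -> 21.382640
  V(0,0) = exp(-r*dt) * [p*5.700627 + (1-p)*21.382640] = 13.721341; exercise = 11.130000; V(0,0) = max -> 13.721341

Answer: Price = V(0,0) = 13.7213


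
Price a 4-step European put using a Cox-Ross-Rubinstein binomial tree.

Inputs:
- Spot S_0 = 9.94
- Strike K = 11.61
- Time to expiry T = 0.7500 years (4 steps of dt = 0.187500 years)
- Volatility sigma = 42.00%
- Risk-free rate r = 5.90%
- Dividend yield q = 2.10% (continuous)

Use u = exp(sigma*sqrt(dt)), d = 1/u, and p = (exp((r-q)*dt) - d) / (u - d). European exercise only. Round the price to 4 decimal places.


Answer: Price = V(0,0) = 2.3338

Derivation:
dt = T/N = 0.187500
u = exp(sigma*sqrt(dt)) = 1.199453; d = 1/u = 0.833714
p = (exp((r-q)*dt) - d) / (u - d) = 0.474209
Discount per step: exp(-r*dt) = 0.988998
Stock lattice S(k, i) with i counting down-moves:
  k=0: S(0,0) = 9.9400
  k=1: S(1,0) = 11.9226; S(1,1) = 8.2871
  k=2: S(2,0) = 14.3005; S(2,1) = 9.9400; S(2,2) = 6.9091
  k=3: S(3,0) = 17.1528; S(3,1) = 11.9226; S(3,2) = 8.2871; S(3,3) = 5.7602
  k=4: S(4,0) = 20.5740; S(4,1) = 14.3005; S(4,2) = 9.9400; S(4,3) = 6.9091; S(4,4) = 4.8024
Terminal payoffs V(N, i) = max(K - S_T, 0):
  V(4,0) = 0.000000; V(4,1) = 0.000000; V(4,2) = 1.670000; V(4,3) = 4.700921; V(4,4) = 6.807649
Backward induction: V(k, i) = exp(-r*dt) * [p * V(k+1, i) + (1-p) * V(k+1, i+1)].
  V(3,0) = exp(-r*dt) * [p*0.000000 + (1-p)*0.000000] = 0.000000
  V(3,1) = exp(-r*dt) * [p*0.000000 + (1-p)*1.670000] = 0.868410
  V(3,2) = exp(-r*dt) * [p*1.670000 + (1-p)*4.700921] = 3.227725
  V(3,3) = exp(-r*dt) * [p*4.700921 + (1-p)*6.807649] = 5.744715
  V(2,0) = exp(-r*dt) * [p*0.000000 + (1-p)*0.868410] = 0.451579
  V(2,1) = exp(-r*dt) * [p*0.868410 + (1-p)*3.227725] = 2.085715
  V(2,2) = exp(-r*dt) * [p*3.227725 + (1-p)*5.744715] = 4.501066
  V(1,0) = exp(-r*dt) * [p*0.451579 + (1-p)*2.085715] = 1.296372
  V(1,1) = exp(-r*dt) * [p*2.085715 + (1-p)*4.501066] = 3.318767
  V(0,0) = exp(-r*dt) * [p*1.296372 + (1-p)*3.318767] = 2.333768


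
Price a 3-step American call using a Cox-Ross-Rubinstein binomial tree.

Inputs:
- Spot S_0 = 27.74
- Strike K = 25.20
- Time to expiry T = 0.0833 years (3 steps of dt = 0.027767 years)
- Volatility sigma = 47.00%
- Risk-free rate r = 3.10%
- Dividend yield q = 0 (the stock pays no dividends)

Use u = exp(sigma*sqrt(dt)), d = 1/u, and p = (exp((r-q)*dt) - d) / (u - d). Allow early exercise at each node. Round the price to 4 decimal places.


dt = T/N = 0.027767
u = exp(sigma*sqrt(dt)) = 1.081466; d = 1/u = 0.924671
p = (exp((r-q)*dt) - d) / (u - d) = 0.485923
Discount per step: exp(-r*dt) = 0.999140
Stock lattice S(k, i) with i counting down-moves:
  k=0: S(0,0) = 27.7400
  k=1: S(1,0) = 29.9999; S(1,1) = 25.6504
  k=2: S(2,0) = 32.4438; S(2,1) = 27.7400; S(2,2) = 23.7181
  k=3: S(3,0) = 35.0869; S(3,1) = 29.9999; S(3,2) = 25.6504; S(3,3) = 21.9315
Terminal payoffs V(N, i) = max(S_T - K, 0):
  V(3,0) = 9.886920; V(3,1) = 4.799871; V(3,2) = 0.450364; V(3,3) = 0.000000
Backward induction: V(k, i) = exp(-r*dt) * [p * V(k+1, i) + (1-p) * V(k+1, i+1)]; then take max(V_cont, immediate exercise) for American.
  V(2,0) = exp(-r*dt) * [p*9.886920 + (1-p)*4.799871] = 7.265527; exercise = 7.243845; V(2,0) = max -> 7.265527
  V(2,1) = exp(-r*dt) * [p*4.799871 + (1-p)*0.450364] = 2.561682; exercise = 2.540000; V(2,1) = max -> 2.561682
  V(2,2) = exp(-r*dt) * [p*0.450364 + (1-p)*0.000000] = 0.218654; exercise = 0.000000; V(2,2) = max -> 0.218654
  V(1,0) = exp(-r*dt) * [p*7.265527 + (1-p)*2.561682] = 4.843216; exercise = 4.799871; V(1,0) = max -> 4.843216
  V(1,1) = exp(-r*dt) * [p*2.561682 + (1-p)*0.218654] = 1.356017; exercise = 0.450364; V(1,1) = max -> 1.356017
  V(0,0) = exp(-r*dt) * [p*4.843216 + (1-p)*1.356017] = 3.047901; exercise = 2.540000; V(0,0) = max -> 3.047901

Answer: Price = V(0,0) = 3.0479


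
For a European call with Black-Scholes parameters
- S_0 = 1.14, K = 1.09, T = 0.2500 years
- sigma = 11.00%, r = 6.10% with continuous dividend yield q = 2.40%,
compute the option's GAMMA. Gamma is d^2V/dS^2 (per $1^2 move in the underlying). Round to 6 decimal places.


Answer: Gamma = 3.793339

Derivation:
d1 = 1.0111466576; d2 = 0.9561466576
phi(d1) = 0.2392736711; exp(-qT) = 0.9940179641; exp(-rT) = 0.9848656924
Gamma = exp(-qT) * phi(d1) / (S * sigma * sqrt(T)) = 0.9940179641 * 0.2392736711 / (1.1400 * 0.1100 * 0.5000000000) = 3.793339


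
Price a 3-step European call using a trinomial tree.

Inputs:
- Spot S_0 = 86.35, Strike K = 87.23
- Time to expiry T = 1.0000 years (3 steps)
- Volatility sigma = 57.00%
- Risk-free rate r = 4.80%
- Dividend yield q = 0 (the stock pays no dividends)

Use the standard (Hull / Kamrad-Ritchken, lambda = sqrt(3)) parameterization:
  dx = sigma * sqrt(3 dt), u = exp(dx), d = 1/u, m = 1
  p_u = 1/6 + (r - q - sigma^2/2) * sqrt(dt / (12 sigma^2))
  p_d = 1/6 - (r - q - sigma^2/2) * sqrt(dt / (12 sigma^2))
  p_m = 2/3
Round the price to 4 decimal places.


Answer: Price = V(0,0) = 18.8061

Derivation:
dt = T/N = 0.333333; dx = sigma*sqrt(3*dt) = 0.570000
u = exp(dx) = 1.768267; d = 1/u = 0.565525
p_u = 0.133202, p_m = 0.666667, p_d = 0.200132
Discount per step: exp(-r*dt) = 0.984127
Stock lattice S(k, j) with j the centered position index:
  k=0: S(0,+0) = 86.3500
  k=1: S(1,-1) = 48.8331; S(1,+0) = 86.3500; S(1,+1) = 152.6899
  k=2: S(2,-2) = 27.6164; S(2,-1) = 48.8331; S(2,+0) = 86.3500; S(2,+1) = 152.6899; S(2,+2) = 269.9964
  k=3: S(3,-3) = 15.6178; S(3,-2) = 27.6164; S(3,-1) = 48.8331; S(3,+0) = 86.3500; S(3,+1) = 152.6899; S(3,+2) = 269.9964; S(3,+3) = 477.4258
Terminal payoffs V(N, j) = max(S_T - K, 0):
  V(3,-3) = 0.000000; V(3,-2) = 0.000000; V(3,-1) = 0.000000; V(3,+0) = 0.000000; V(3,+1) = 65.459860; V(3,+2) = 182.766448; V(3,+3) = 390.195824
Backward induction: V(k, j) = exp(-r*dt) * [p_u * V(k+1, j+1) + p_m * V(k+1, j) + p_d * V(k+1, j-1)]
  V(2,-2) = exp(-r*dt) * [p_u*0.000000 + p_m*0.000000 + p_d*0.000000] = 0.000000
  V(2,-1) = exp(-r*dt) * [p_u*0.000000 + p_m*0.000000 + p_d*0.000000] = 0.000000
  V(2,+0) = exp(-r*dt) * [p_u*65.459860 + p_m*0.000000 + p_d*0.000000] = 8.580968
  V(2,+1) = exp(-r*dt) * [p_u*182.766448 + p_m*65.459860 + p_d*0.000000] = 66.905618
  V(2,+2) = exp(-r*dt) * [p_u*390.195824 + p_m*182.766448 + p_d*65.459860] = 183.952736
  V(1,-1) = exp(-r*dt) * [p_u*8.580968 + p_m*0.000000 + p_d*0.000000] = 1.124858
  V(1,+0) = exp(-r*dt) * [p_u*66.905618 + p_m*8.580968 + p_d*0.000000] = 14.400333
  V(1,+1) = exp(-r*dt) * [p_u*183.952736 + p_m*66.905618 + p_d*8.580968] = 69.699731
  V(0,+0) = exp(-r*dt) * [p_u*69.699731 + p_m*14.400333 + p_d*1.124858] = 18.806149


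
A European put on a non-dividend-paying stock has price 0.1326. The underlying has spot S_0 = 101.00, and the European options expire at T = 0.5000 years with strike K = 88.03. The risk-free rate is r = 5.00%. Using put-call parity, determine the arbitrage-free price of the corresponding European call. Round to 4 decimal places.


Answer: Call price = 15.2761

Derivation:
Put-call parity: C - P = S_0 * exp(-qT) - K * exp(-rT).
S_0 * exp(-qT) = 101.0000 * 1.00000000 = 101.00000000
K * exp(-rT) = 88.0300 * 0.97530991 = 85.85653156
C = P + S*exp(-qT) - K*exp(-rT)
C = 0.1326 + 101.00000000 - 85.85653156 = 15.2761


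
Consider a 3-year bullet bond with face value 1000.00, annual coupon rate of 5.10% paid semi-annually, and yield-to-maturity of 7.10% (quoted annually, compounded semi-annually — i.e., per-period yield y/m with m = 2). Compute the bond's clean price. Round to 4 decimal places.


Answer: Price = 946.8019

Derivation:
Coupon per period c = face * coupon_rate / m = 25.500000
Periods per year m = 2; per-period yield y/m = 0.035500
Number of cashflows N = 6
Cashflows (t years, CF_t, discount factor 1/(1+y/m)^(m*t), PV):
  t = 0.5000: CF_t = 25.500000, DF = 0.965717, PV = 24.625785
  t = 1.0000: CF_t = 25.500000, DF = 0.932609, PV = 23.781540
  t = 1.5000: CF_t = 25.500000, DF = 0.900637, PV = 22.966239
  t = 2.0000: CF_t = 25.500000, DF = 0.869760, PV = 22.178888
  t = 2.5000: CF_t = 25.500000, DF = 0.839942, PV = 21.418530
  t = 3.0000: CF_t = 1025.500000, DF = 0.811147, PV = 831.830893
Price P = sum_t PV_t = 946.801874


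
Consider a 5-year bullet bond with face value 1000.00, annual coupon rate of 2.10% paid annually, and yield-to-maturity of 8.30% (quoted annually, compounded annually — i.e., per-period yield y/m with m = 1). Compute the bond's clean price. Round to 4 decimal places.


Coupon per period c = face * coupon_rate / m = 21.000000
Periods per year m = 1; per-period yield y/m = 0.083000
Number of cashflows N = 5
Cashflows (t years, CF_t, discount factor 1/(1+y/m)^(m*t), PV):
  t = 1.0000: CF_t = 21.000000, DF = 0.923361, PV = 19.390582
  t = 2.0000: CF_t = 21.000000, DF = 0.852596, PV = 17.904508
  t = 3.0000: CF_t = 21.000000, DF = 0.787254, PV = 16.532325
  t = 4.0000: CF_t = 21.000000, DF = 0.726919, PV = 15.265304
  t = 5.0000: CF_t = 1021.000000, DF = 0.671209, PV = 685.304303
Price P = sum_t PV_t = 754.397022

Answer: Price = 754.3970


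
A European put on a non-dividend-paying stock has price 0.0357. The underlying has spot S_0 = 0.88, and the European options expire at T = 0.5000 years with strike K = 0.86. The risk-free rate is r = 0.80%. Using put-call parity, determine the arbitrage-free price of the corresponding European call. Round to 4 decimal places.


Put-call parity: C - P = S_0 * exp(-qT) - K * exp(-rT).
S_0 * exp(-qT) = 0.8800 * 1.00000000 = 0.88000000
K * exp(-rT) = 0.8600 * 0.99600799 = 0.85656687
C = P + S*exp(-qT) - K*exp(-rT)
C = 0.0357 + 0.88000000 - 0.85656687 = 0.0591

Answer: Call price = 0.0591


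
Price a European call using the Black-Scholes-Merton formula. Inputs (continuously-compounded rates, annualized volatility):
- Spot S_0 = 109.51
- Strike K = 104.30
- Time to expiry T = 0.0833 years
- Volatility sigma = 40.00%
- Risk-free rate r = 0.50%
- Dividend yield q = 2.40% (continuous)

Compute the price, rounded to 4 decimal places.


Answer: Price = 7.8362

Derivation:
d1 = (ln(S/K) + (r - q + 0.5*sigma^2) * T) / (sigma * sqrt(T)) = 0.46623842
d2 = d1 - sigma * sqrt(T) = 0.35079146
exp(-rT) = 0.99958359; exp(-qT) = 0.99800280
C = S_0 * exp(-qT) * N(d1) - K * exp(-rT) * N(d2)
N(d1) = 0.67947757; N(d2) = 0.63712760
C = 109.5100 * 0.99800280 * 0.67947757 - 104.3000 * 0.99958359 * 0.63712760 = 7.8362


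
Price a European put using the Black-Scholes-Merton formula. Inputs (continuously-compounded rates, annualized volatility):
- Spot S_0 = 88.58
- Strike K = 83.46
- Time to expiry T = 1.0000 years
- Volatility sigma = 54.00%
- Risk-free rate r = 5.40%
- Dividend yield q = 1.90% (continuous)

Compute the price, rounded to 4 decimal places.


Answer: Price = 14.0073

Derivation:
d1 = (ln(S/K) + (r - q + 0.5*sigma^2) * T) / (sigma * sqrt(T)) = 0.44507152
d2 = d1 - sigma * sqrt(T) = -0.09492848
exp(-rT) = 0.94743211; exp(-qT) = 0.98117936
P = K * exp(-rT) * N(-d2) - S_0 * exp(-qT) * N(-d1)
N(-d1) = 0.32813403; N(-d2) = 0.53781418
P = 83.4600 * 0.94743211 * 0.53781418 - 88.5800 * 0.98117936 * 0.32813403 = 14.0073


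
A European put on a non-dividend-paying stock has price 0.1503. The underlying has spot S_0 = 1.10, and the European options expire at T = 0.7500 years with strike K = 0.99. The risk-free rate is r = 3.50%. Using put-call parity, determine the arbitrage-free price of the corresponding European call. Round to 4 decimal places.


Answer: Call price = 0.2859

Derivation:
Put-call parity: C - P = S_0 * exp(-qT) - K * exp(-rT).
S_0 * exp(-qT) = 1.1000 * 1.00000000 = 1.10000000
K * exp(-rT) = 0.9900 * 0.97409154 = 0.96435062
C = P + S*exp(-qT) - K*exp(-rT)
C = 0.1503 + 1.10000000 - 0.96435062 = 0.2859


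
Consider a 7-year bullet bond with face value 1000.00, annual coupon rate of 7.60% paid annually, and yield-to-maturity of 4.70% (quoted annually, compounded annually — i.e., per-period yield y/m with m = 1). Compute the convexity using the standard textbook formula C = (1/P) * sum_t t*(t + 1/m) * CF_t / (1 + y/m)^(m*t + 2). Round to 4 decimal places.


Answer: Convexity = 39.4214

Derivation:
Coupon per period c = face * coupon_rate / m = 76.000000
Periods per year m = 1; per-period yield y/m = 0.047000
Number of cashflows N = 7
Cashflows (t years, CF_t, discount factor 1/(1+y/m)^(m*t), PV):
  t = 1.0000: CF_t = 76.000000, DF = 0.955110, PV = 72.588348
  t = 2.0000: CF_t = 76.000000, DF = 0.912235, PV = 69.329845
  t = 3.0000: CF_t = 76.000000, DF = 0.871284, PV = 66.217617
  t = 4.0000: CF_t = 76.000000, DF = 0.832172, PV = 63.245097
  t = 5.0000: CF_t = 76.000000, DF = 0.794816, PV = 60.406015
  t = 6.0000: CF_t = 76.000000, DF = 0.759137, PV = 57.694379
  t = 7.0000: CF_t = 1076.000000, DF = 0.725059, PV = 780.163269
Price P = sum_t PV_t = 1169.644570
Convexity numerator sum_t t*(t + 1/m) * CF_t / (1+y/m)^(m*t + 2):
  t = 1.0000: term = 132.435234
  t = 2.0000: term = 379.470584
  t = 3.0000: term = 724.872176
  t = 4.0000: term = 1153.887578
  t = 5.0000: term = 1653.134065
  t = 6.0000: term = 2210.494452
  t = 7.0000: term = 39854.756790
Convexity = (1/P) * sum = 46109.050879 / 1169.644570 = 39.421421


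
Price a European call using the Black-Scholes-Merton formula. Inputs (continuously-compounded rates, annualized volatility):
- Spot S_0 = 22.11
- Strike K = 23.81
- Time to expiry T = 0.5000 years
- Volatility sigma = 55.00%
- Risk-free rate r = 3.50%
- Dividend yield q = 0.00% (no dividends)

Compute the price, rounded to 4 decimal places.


Answer: Price = 2.9012

Derivation:
d1 = (ln(S/K) + (r - q + 0.5*sigma^2) * T) / (sigma * sqrt(T)) = 0.04898150
d2 = d1 - sigma * sqrt(T) = -0.33992723
exp(-rT) = 0.98265224; exp(-qT) = 1.00000000
C = S_0 * exp(-qT) * N(d1) - K * exp(-rT) * N(d2)
N(d1) = 0.51953298; N(d2) = 0.36695567
C = 22.1100 * 1.00000000 * 0.51953298 - 23.8100 * 0.98265224 * 0.36695567 = 2.9012


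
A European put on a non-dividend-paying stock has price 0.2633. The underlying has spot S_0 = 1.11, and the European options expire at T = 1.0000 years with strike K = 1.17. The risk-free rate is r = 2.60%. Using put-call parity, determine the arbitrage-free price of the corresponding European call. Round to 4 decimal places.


Answer: Call price = 0.2333

Derivation:
Put-call parity: C - P = S_0 * exp(-qT) - K * exp(-rT).
S_0 * exp(-qT) = 1.1100 * 1.00000000 = 1.11000000
K * exp(-rT) = 1.1700 * 0.97433509 = 1.13997205
C = P + S*exp(-qT) - K*exp(-rT)
C = 0.2633 + 1.11000000 - 1.13997205 = 0.2333


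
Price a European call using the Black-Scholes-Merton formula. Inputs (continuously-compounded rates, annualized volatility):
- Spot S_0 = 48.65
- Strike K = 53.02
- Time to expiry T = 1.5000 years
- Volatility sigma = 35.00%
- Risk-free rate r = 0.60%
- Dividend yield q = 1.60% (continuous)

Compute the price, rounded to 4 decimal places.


Answer: Price = 6.1955

Derivation:
d1 = (ln(S/K) + (r - q + 0.5*sigma^2) * T) / (sigma * sqrt(T)) = -0.02132781
d2 = d1 - sigma * sqrt(T) = -0.44998851
exp(-rT) = 0.99104038; exp(-qT) = 0.97628571
C = S_0 * exp(-qT) * N(d1) - K * exp(-rT) * N(d2)
N(d1) = 0.49149208; N(d2) = 0.32635936
C = 48.6500 * 0.97628571 * 0.49149208 - 53.0200 * 0.99104038 * 0.32635936 = 6.1955


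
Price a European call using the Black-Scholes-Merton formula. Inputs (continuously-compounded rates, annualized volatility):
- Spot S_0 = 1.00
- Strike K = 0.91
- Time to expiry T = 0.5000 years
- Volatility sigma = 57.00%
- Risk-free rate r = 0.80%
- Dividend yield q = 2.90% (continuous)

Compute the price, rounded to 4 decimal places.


d1 = (ln(S/K) + (r - q + 0.5*sigma^2) * T) / (sigma * sqrt(T)) = 0.40946613
d2 = d1 - sigma * sqrt(T) = 0.00641527
exp(-rT) = 0.99600799; exp(-qT) = 0.98560462
C = S_0 * exp(-qT) * N(d1) - K * exp(-rT) * N(d2)
N(d1) = 0.65890119; N(d2) = 0.50255930
C = 1.0000 * 0.98560462 * 0.65890119 - 0.9100 * 0.99600799 * 0.50255930 = 0.1939

Answer: Price = 0.1939


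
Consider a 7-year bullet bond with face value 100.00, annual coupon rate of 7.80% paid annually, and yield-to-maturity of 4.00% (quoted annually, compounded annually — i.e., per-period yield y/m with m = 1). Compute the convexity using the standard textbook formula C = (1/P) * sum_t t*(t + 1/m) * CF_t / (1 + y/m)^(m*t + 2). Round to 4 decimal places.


Answer: Convexity = 40.0029

Derivation:
Coupon per period c = face * coupon_rate / m = 7.800000
Periods per year m = 1; per-period yield y/m = 0.040000
Number of cashflows N = 7
Cashflows (t years, CF_t, discount factor 1/(1+y/m)^(m*t), PV):
  t = 1.0000: CF_t = 7.800000, DF = 0.961538, PV = 7.500000
  t = 2.0000: CF_t = 7.800000, DF = 0.924556, PV = 7.211538
  t = 3.0000: CF_t = 7.800000, DF = 0.888996, PV = 6.934172
  t = 4.0000: CF_t = 7.800000, DF = 0.854804, PV = 6.667473
  t = 5.0000: CF_t = 7.800000, DF = 0.821927, PV = 6.411031
  t = 6.0000: CF_t = 7.800000, DF = 0.790315, PV = 6.164453
  t = 7.0000: CF_t = 107.800000, DF = 0.759918, PV = 81.919140
Price P = sum_t PV_t = 122.807808
Convexity numerator sum_t t*(t + 1/m) * CF_t / (1+y/m)^(m*t + 2):
  t = 1.0000: term = 13.868343
  t = 2.0000: term = 40.004836
  t = 3.0000: term = 76.932377
  t = 4.0000: term = 123.289066
  t = 5.0000: term = 177.820768
  t = 6.0000: term = 239.374111
  t = 7.0000: term = 4241.375605
Convexity = (1/P) * sum = 4912.665107 / 122.807808 = 40.002873


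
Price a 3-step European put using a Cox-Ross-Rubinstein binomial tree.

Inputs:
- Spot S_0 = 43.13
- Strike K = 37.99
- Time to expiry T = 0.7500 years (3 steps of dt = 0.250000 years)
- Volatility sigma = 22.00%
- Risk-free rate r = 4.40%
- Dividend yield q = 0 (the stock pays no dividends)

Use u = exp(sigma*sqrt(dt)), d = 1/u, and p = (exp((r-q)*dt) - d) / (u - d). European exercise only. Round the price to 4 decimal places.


Answer: Price = V(0,0) = 0.7346

Derivation:
dt = T/N = 0.250000
u = exp(sigma*sqrt(dt)) = 1.116278; d = 1/u = 0.895834
p = (exp((r-q)*dt) - d) / (u - d) = 0.522702
Discount per step: exp(-r*dt) = 0.989060
Stock lattice S(k, i) with i counting down-moves:
  k=0: S(0,0) = 43.1300
  k=1: S(1,0) = 48.1451; S(1,1) = 38.6373
  k=2: S(2,0) = 53.7433; S(2,1) = 43.1300; S(2,2) = 34.6126
  k=3: S(3,0) = 59.9925; S(3,1) = 48.1451; S(3,2) = 38.6373; S(3,3) = 31.0072
Terminal payoffs V(N, i) = max(K - S_T, 0):
  V(3,0) = 0.000000; V(3,1) = 0.000000; V(3,2) = 0.000000; V(3,3) = 6.982819
Backward induction: V(k, i) = exp(-r*dt) * [p * V(k+1, i) + (1-p) * V(k+1, i+1)].
  V(2,0) = exp(-r*dt) * [p*0.000000 + (1-p)*0.000000] = 0.000000
  V(2,1) = exp(-r*dt) * [p*0.000000 + (1-p)*0.000000] = 0.000000
  V(2,2) = exp(-r*dt) * [p*0.000000 + (1-p)*6.982819] = 3.296422
  V(1,0) = exp(-r*dt) * [p*0.000000 + (1-p)*0.000000] = 0.000000
  V(1,1) = exp(-r*dt) * [p*0.000000 + (1-p)*3.296422] = 1.556162
  V(0,0) = exp(-r*dt) * [p*0.000000 + (1-p)*1.556162] = 0.734627


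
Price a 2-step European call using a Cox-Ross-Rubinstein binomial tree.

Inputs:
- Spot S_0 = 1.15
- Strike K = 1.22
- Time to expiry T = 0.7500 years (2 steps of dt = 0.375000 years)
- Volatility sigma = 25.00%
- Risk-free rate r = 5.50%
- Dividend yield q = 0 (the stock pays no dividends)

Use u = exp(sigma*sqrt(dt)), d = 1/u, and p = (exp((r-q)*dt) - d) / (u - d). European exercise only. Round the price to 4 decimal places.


Answer: Price = V(0,0) = 0.0920

Derivation:
dt = T/N = 0.375000
u = exp(sigma*sqrt(dt)) = 1.165433; d = 1/u = 0.858050
p = (exp((r-q)*dt) - d) / (u - d) = 0.529597
Discount per step: exp(-r*dt) = 0.979586
Stock lattice S(k, i) with i counting down-moves:
  k=0: S(0,0) = 1.1500
  k=1: S(1,0) = 1.3402; S(1,1) = 0.9868
  k=2: S(2,0) = 1.5620; S(2,1) = 1.1500; S(2,2) = 0.8467
Terminal payoffs V(N, i) = max(S_T - K, 0):
  V(2,0) = 0.341970; V(2,1) = 0.000000; V(2,2) = 0.000000
Backward induction: V(k, i) = exp(-r*dt) * [p * V(k+1, i) + (1-p) * V(k+1, i+1)].
  V(1,0) = exp(-r*dt) * [p*0.341970 + (1-p)*0.000000] = 0.177409
  V(1,1) = exp(-r*dt) * [p*0.000000 + (1-p)*0.000000] = 0.000000
  V(0,0) = exp(-r*dt) * [p*0.177409 + (1-p)*0.000000] = 0.092037


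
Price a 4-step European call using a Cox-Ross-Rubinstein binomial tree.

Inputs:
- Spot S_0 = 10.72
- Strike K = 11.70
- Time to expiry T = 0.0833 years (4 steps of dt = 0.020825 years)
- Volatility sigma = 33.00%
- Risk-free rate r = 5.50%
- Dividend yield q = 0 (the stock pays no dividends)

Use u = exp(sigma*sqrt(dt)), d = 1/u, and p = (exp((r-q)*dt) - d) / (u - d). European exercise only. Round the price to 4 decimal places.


Answer: Price = V(0,0) = 0.1018

Derivation:
dt = T/N = 0.020825
u = exp(sigma*sqrt(dt)) = 1.048774; d = 1/u = 0.953494
p = (exp((r-q)*dt) - d) / (u - d) = 0.500125
Discount per step: exp(-r*dt) = 0.998855
Stock lattice S(k, i) with i counting down-moves:
  k=0: S(0,0) = 10.7200
  k=1: S(1,0) = 11.2429; S(1,1) = 10.2215
  k=2: S(2,0) = 11.7912; S(2,1) = 10.7200; S(2,2) = 9.7461
  k=3: S(3,0) = 12.3663; S(3,1) = 11.2429; S(3,2) = 10.2215; S(3,3) = 9.2929
  k=4: S(4,0) = 12.9695; S(4,1) = 11.7912; S(4,2) = 10.7200; S(4,3) = 9.7461; S(4,4) = 8.8607
Terminal payoffs V(N, i) = max(S_T - K, 0):
  V(4,0) = 1.269477; V(4,1) = 0.091217; V(4,2) = 0.000000; V(4,3) = 0.000000; V(4,4) = 0.000000
Backward induction: V(k, i) = exp(-r*dt) * [p * V(k+1, i) + (1-p) * V(k+1, i+1)].
  V(3,0) = exp(-r*dt) * [p*1.269477 + (1-p)*0.091217] = 0.679715
  V(3,1) = exp(-r*dt) * [p*0.091217 + (1-p)*0.000000] = 0.045567
  V(3,2) = exp(-r*dt) * [p*0.000000 + (1-p)*0.000000] = 0.000000
  V(3,3) = exp(-r*dt) * [p*0.000000 + (1-p)*0.000000] = 0.000000
  V(2,0) = exp(-r*dt) * [p*0.679715 + (1-p)*0.045567] = 0.362305
  V(2,1) = exp(-r*dt) * [p*0.045567 + (1-p)*0.000000] = 0.022763
  V(2,2) = exp(-r*dt) * [p*0.000000 + (1-p)*0.000000] = 0.000000
  V(1,0) = exp(-r*dt) * [p*0.362305 + (1-p)*0.022763] = 0.192356
  V(1,1) = exp(-r*dt) * [p*0.022763 + (1-p)*0.000000] = 0.011371
  V(0,0) = exp(-r*dt) * [p*0.192356 + (1-p)*0.011371] = 0.101770
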